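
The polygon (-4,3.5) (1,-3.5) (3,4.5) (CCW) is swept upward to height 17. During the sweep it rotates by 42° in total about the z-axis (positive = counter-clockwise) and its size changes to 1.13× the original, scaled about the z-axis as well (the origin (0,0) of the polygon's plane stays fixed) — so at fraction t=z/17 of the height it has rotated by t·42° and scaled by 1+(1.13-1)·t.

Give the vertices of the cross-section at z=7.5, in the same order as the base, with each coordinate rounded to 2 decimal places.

Cross-section at z=7.5: (-5.19,2.16) (2.18,-3.17) (1.50,5.52)

t = z/height = 7.5/17 = 0.441176
s = 1 + (scale-1)·z/height = 1 + (1.13-1)·7.5/17 = 1.057353
θ = twist·z/height = 42°·7.5/17 = 18.5294° = 0.323399 rad
cos θ = 0.948161, sin θ = 0.317791 (intermediates below are computed at full precision and shown rounded to 5 d.p.)
v1: (-4,3.5) → rotate → (-4.90491,2.04740) → ×s → (-5.18622,2.16482) → (-5.19,2.16)
v2: (1,-3.5) → rotate → (2.06043,-3.00077) → ×s → (2.17860,-3.17287) → (2.18,-3.17)
v3: (3,4.5) → rotate → (1.41442,5.22010) → ×s → (1.49554,5.51949) → (1.50,5.52)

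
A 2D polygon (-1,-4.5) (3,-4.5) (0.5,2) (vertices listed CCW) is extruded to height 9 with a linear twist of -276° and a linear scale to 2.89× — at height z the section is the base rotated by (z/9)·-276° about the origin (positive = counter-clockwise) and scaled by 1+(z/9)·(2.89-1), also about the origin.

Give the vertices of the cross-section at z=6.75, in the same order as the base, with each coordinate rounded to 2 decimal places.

t = z/height = 6.75/9 = 0.75
s = 1 + (scale-1)·z/height = 1 + (2.89-1)·6.75/9 = 2.417500
θ = twist·z/height = -276°·6.75/9 = -207.0000° = -3.612832 rad
cos θ = -0.891007, sin θ = 0.453990 (intermediates below are computed at full precision and shown rounded to 5 d.p.)
v1: (-1,-4.5) → rotate → (2.93396,3.55554) → ×s → (7.09286,8.59552) → (7.09,8.60)
v2: (3,-4.5) → rotate → (-0.63006,5.37150) → ×s → (-1.52318,12.98560) → (-1.52,12.99)
v3: (0.5,2) → rotate → (-1.35348,-1.55502) → ×s → (-3.27205,-3.75926) → (-3.27,-3.76)

Cross-section at z=6.75: (7.09,8.60) (-1.52,12.99) (-3.27,-3.76)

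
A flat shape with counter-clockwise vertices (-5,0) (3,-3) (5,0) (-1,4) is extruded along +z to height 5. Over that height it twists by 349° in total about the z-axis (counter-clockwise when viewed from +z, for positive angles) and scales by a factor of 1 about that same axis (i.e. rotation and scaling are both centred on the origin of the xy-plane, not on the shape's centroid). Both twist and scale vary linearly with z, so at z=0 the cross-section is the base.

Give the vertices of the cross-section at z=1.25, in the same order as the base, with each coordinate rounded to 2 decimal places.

Cross-section at z=1.25: (-0.24,-4.99) (3.14,2.85) (0.24,4.99) (-4.04,-0.81)

t = z/height = 1.25/5 = 0.25
s = 1 + (scale-1)·z/height = 1 + (1-1)·1.25/5 = 1.000000
θ = twist·z/height = 349°·1.25/5 = 87.2500° = 1.522800 rad
cos θ = 0.047978, sin θ = 0.998848 (intermediates below are computed at full precision and shown rounded to 5 d.p.)
v1: (-5,0) → rotate → (-0.23989,-4.99424) → ×s → (-0.23989,-4.99424) → (-0.24,-4.99)
v2: (3,-3) → rotate → (3.14048,2.85261) → ×s → (3.14048,2.85261) → (3.14,2.85)
v3: (5,0) → rotate → (0.23989,4.99424) → ×s → (0.23989,4.99424) → (0.24,4.99)
v4: (-1,4) → rotate → (-4.04337,-0.80694) → ×s → (-4.04337,-0.80694) → (-4.04,-0.81)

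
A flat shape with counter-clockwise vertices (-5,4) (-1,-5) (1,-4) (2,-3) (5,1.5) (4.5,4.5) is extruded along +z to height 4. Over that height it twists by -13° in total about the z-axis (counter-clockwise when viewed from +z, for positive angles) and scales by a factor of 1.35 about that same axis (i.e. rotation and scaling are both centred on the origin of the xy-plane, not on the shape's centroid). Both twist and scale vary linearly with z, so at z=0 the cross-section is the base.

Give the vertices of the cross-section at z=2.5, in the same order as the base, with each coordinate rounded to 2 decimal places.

Cross-section at z=2.5: (-5.34,5.69) (-2.07,-5.86) (0.52,-5.00) (1.90,-3.96) (6.29,0.95) (6.20,4.65)

t = z/height = 2.5/4 = 0.625
s = 1 + (scale-1)·z/height = 1 + (1.35-1)·2.5/4 = 1.218750
θ = twist·z/height = -13°·2.5/4 = -8.1250° = -0.141808 rad
cos θ = 0.989962, sin θ = -0.141333 (intermediates below are computed at full precision and shown rounded to 5 d.p.)
v1: (-5,4) → rotate → (-4.38448,4.66651) → ×s → (-5.34358,5.68731) → (-5.34,5.69)
v2: (-1,-5) → rotate → (-1.69663,-4.80848) → ×s → (-2.06777,-5.86033) → (-2.07,-5.86)
v3: (1,-4) → rotate → (0.42463,-4.10118) → ×s → (0.51752,-4.99831) → (0.52,-5.00)
v4: (2,-3) → rotate → (1.55592,-3.25255) → ×s → (1.89628,-3.96405) → (1.90,-3.96)
v5: (5,1.5) → rotate → (5.16181,0.77828) → ×s → (6.29096,0.94853) → (6.29,0.95)
v6: (4.5,4.5) → rotate → (5.09083,3.81883) → ×s → (6.20445,4.65420) → (6.20,4.65)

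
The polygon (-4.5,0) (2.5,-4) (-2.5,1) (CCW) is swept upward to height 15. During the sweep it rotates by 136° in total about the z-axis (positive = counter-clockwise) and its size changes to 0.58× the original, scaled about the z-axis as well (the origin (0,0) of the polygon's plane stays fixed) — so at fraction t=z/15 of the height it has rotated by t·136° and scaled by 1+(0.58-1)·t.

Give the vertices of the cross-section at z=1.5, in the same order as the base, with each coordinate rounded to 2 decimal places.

Cross-section at z=1.5: (-4.19,-1.01) (3.23,-3.16) (-2.55,0.37)

t = z/height = 1.5/15 = 0.1
s = 1 + (scale-1)·z/height = 1 + (0.58-1)·1.5/15 = 0.958000
θ = twist·z/height = 136°·1.5/15 = 13.6000° = 0.237365 rad
cos θ = 0.971961, sin θ = 0.235142 (intermediates below are computed at full precision and shown rounded to 5 d.p.)
v1: (-4.5,0) → rotate → (-4.37382,-1.05814) → ×s → (-4.19012,-1.01370) → (-4.19,-1.01)
v2: (2.5,-4) → rotate → (3.37047,-3.29999) → ×s → (3.22891,-3.16139) → (3.23,-3.16)
v3: (-2.5,1) → rotate → (-2.66504,0.38411) → ×s → (-2.55311,0.36797) → (-2.55,0.37)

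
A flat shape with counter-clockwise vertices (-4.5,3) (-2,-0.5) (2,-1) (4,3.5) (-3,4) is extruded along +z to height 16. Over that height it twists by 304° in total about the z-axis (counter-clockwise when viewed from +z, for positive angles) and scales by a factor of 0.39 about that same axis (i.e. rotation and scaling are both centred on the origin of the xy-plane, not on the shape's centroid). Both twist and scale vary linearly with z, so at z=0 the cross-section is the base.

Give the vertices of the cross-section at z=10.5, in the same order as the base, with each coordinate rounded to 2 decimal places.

t = z/height = 10.5/16 = 0.65625
s = 1 + (scale-1)·z/height = 1 + (0.39-1)·10.5/16 = 0.599688
θ = twist·z/height = 304°·10.5/16 = 199.5000° = 3.481932 rad
cos θ = -0.942641, sin θ = -0.333807 (intermediates below are computed at full precision and shown rounded to 5 d.p.)
v1: (-4.5,3) → rotate → (5.24331,-1.32579) → ×s → (3.14435,-0.79506) → (3.14,-0.80)
v2: (-2,-0.5) → rotate → (1.71838,1.13893) → ×s → (1.03049,0.68300) → (1.03,0.68)
v3: (2,-1) → rotate → (-2.21909,0.27503) → ×s → (-1.33076,0.16493) → (-1.33,0.16)
v4: (4,3.5) → rotate → (-2.60224,-4.63447) → ×s → (-1.56053,-2.77924) → (-1.56,-2.78)
v5: (-3,4) → rotate → (4.16315,-2.76915) → ×s → (2.49659,-1.66062) → (2.50,-1.66)

Cross-section at z=10.5: (3.14,-0.80) (1.03,0.68) (-1.33,0.16) (-1.56,-2.78) (2.50,-1.66)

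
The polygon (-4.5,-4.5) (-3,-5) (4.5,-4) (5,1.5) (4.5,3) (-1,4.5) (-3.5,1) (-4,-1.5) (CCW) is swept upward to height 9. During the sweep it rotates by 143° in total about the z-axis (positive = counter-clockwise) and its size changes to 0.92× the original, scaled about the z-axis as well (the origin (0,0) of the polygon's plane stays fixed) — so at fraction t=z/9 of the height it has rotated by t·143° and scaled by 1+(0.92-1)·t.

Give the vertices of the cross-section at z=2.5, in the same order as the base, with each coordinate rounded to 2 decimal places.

Cross-section at z=2.5: (-0.57,-6.20) (0.87,-5.63) (5.88,-0.20) (2.82,4.25) (1.51,5.07) (-3.56,2.76) (-3.26,-1.43) (-2.07,-3.63)

t = z/height = 2.5/9 = 0.277778
s = 1 + (scale-1)·z/height = 1 + (0.92-1)·2.5/9 = 0.977778
θ = twist·z/height = 143°·2.5/9 = 39.7222° = 0.693284 rad
cos θ = 0.769152, sin θ = 0.639066 (intermediates below are computed at full precision and shown rounded to 5 d.p.)
v1: (-4.5,-4.5) → rotate → (-0.58539,-6.33698) → ×s → (-0.57238,-6.19616) → (-0.57,-6.20)
v2: (-3,-5) → rotate → (0.88788,-5.76296) → ×s → (0.86815,-5.63489) → (0.87,-5.63)
v3: (4.5,-4) → rotate → (6.01745,-0.20081) → ×s → (5.88373,-0.19635) → (5.88,-0.20)
v4: (5,1.5) → rotate → (2.88716,4.34906) → ×s → (2.82300,4.25241) → (2.82,4.25)
v5: (4.5,3) → rotate → (1.54398,5.18325) → ×s → (1.50967,5.06807) → (1.51,5.07)
v6: (-1,4.5) → rotate → (-3.64495,2.82212) → ×s → (-3.56395,2.75940) → (-3.56,2.76)
v7: (-3.5,1) → rotate → (-3.33110,-1.46758) → ×s → (-3.25707,-1.43497) → (-3.26,-1.43)
v8: (-4,-1.5) → rotate → (-2.11801,-3.70999) → ×s → (-2.07094,-3.62755) → (-2.07,-3.63)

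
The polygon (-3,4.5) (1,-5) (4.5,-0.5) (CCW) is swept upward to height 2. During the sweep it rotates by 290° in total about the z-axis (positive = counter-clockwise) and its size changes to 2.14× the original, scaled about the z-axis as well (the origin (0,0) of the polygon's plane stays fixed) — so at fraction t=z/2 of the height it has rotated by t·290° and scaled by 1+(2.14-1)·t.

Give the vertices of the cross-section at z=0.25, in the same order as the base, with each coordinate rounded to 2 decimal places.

t = z/height = 0.25/2 = 0.125
s = 1 + (scale-1)·z/height = 1 + (2.14-1)·0.25/2 = 1.142500
θ = twist·z/height = 290°·0.25/2 = 36.2500° = 0.632682 rad
cos θ = 0.806445, sin θ = 0.591310 (intermediates below are computed at full precision and shown rounded to 5 d.p.)
v1: (-3,4.5) → rotate → (-5.08023,1.85507) → ×s → (-5.80416,2.11942) → (-5.80,2.12)
v2: (1,-5) → rotate → (3.76299,-3.44091) → ×s → (4.29922,-3.93124) → (4.30,-3.93)
v3: (4.5,-0.5) → rotate → (3.92466,2.25767) → ×s → (4.48392,2.57939) → (4.48,2.58)

Cross-section at z=0.25: (-5.80,2.12) (4.30,-3.93) (4.48,2.58)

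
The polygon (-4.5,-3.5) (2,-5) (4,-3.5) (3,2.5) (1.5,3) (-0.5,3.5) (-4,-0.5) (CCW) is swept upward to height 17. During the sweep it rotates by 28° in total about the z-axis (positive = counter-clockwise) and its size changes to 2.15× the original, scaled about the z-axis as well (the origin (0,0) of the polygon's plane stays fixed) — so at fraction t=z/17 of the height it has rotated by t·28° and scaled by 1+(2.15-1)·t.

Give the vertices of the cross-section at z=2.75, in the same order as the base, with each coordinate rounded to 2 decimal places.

Cross-section at z=2.75: (-4.99,-4.56) (2.83,-5.72) (5.06,-3.76) (3.31,3.24) (1.49,3.69) (-0.92,4.09) (-4.68,-0.97)

t = z/height = 2.75/17 = 0.161765
s = 1 + (scale-1)·z/height = 1 + (2.15-1)·2.75/17 = 1.186029
θ = twist·z/height = 28°·2.75/17 = 4.5294° = 0.079053 rad
cos θ = 0.996877, sin θ = 0.078971 (intermediates below are computed at full precision and shown rounded to 5 d.p.)
v1: (-4.5,-3.5) → rotate → (-4.20955,-3.84444) → ×s → (-4.99265,-4.55962) → (-4.99,-4.56)
v2: (2,-5) → rotate → (2.38861,-4.82644) → ×s → (2.83296,-5.72430) → (2.83,-5.72)
v3: (4,-3.5) → rotate → (4.26391,-3.17319) → ×s → (5.05712,-3.76349) → (5.06,-3.76)
v4: (3,2.5) → rotate → (2.79320,2.72910) → ×s → (3.31282,3.23680) → (3.31,3.24)
v5: (1.5,3) → rotate → (1.25840,3.10909) → ×s → (1.49250,3.68747) → (1.49,3.69)
v6: (-0.5,3.5) → rotate → (-0.77484,3.44958) → ×s → (-0.91898,4.09131) → (-0.92,4.09)
v7: (-4,-0.5) → rotate → (-3.94802,-0.81432) → ×s → (-4.68247,-0.96581) → (-4.68,-0.97)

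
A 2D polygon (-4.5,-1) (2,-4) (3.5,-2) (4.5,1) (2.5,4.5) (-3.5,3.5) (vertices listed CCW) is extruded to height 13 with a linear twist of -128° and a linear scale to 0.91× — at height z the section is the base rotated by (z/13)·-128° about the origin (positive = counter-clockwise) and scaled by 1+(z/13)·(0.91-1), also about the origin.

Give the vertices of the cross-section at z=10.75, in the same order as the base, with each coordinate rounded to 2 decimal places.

t = z/height = 10.75/13 = 0.826923
s = 1 + (scale-1)·z/height = 1 + (0.91-1)·10.75/13 = 0.925577
θ = twist·z/height = -128°·10.75/13 = -105.8462° = -1.847364 rad
cos θ = -0.273055, sin θ = -0.961998 (intermediates below are computed at full precision and shown rounded to 5 d.p.)
v1: (-4.5,-1) → rotate → (0.26675,4.60205) → ×s → (0.24690,4.25955) → (0.25,4.26)
v2: (2,-4) → rotate → (-4.39410,-0.83178) → ×s → (-4.06708,-0.76987) → (-4.07,-0.77)
v3: (3.5,-2) → rotate → (-2.87969,-2.82088) → ×s → (-2.66537,-2.61094) → (-2.67,-2.61)
v4: (4.5,1) → rotate → (-0.26675,-4.60205) → ×s → (-0.24690,-4.25955) → (-0.25,-4.26)
v5: (2.5,4.5) → rotate → (3.64635,-3.63374) → ×s → (3.37498,-3.36331) → (3.37,-3.36)
v6: (-3.5,3.5) → rotate → (4.32269,2.41130) → ×s → (4.00098,2.23184) → (4.00,2.23)

Cross-section at z=10.75: (0.25,4.26) (-4.07,-0.77) (-2.67,-2.61) (-0.25,-4.26) (3.37,-3.36) (4.00,2.23)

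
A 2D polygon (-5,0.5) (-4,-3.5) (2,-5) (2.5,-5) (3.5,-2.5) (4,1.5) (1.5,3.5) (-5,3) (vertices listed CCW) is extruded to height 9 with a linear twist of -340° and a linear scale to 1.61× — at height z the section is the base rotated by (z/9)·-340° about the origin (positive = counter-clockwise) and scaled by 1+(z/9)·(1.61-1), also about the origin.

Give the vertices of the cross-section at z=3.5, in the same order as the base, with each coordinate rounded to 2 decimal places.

Cross-section at z=3.5: (4.62,4.17) (0.12,6.57) (-6.24,2.32) (-6.66,1.87) (-5.20,-1.13) (-1.95,-4.91) (1.96,-4.28) (6.91,2.09)

t = z/height = 3.5/9 = 0.388889
s = 1 + (scale-1)·z/height = 1 + (1.61-1)·3.5/9 = 1.237222
θ = twist·z/height = -340°·3.5/9 = -132.2222° = -2.307713 rad
cos θ = -0.672008, sin θ = -0.740544 (intermediates below are computed at full precision and shown rounded to 5 d.p.)
v1: (-5,0.5) → rotate → (3.73031,3.36672) → ×s → (4.61522,4.16538) → (4.62,4.17)
v2: (-4,-3.5) → rotate → (0.09613,5.31420) → ×s → (0.11893,6.57485) → (0.12,6.57)
v3: (2,-5) → rotate → (-5.04674,1.87895) → ×s → (-6.24393,2.32468) → (-6.24,2.32)
v4: (2.5,-5) → rotate → (-5.38274,1.50868) → ×s → (-6.65965,1.86657) → (-6.66,1.87)
v5: (3.5,-2.5) → rotate → (-4.20339,-0.91188) → ×s → (-5.20052,-1.12820) → (-5.20,-1.13)
v6: (4,1.5) → rotate → (-1.57722,-3.97019) → ×s → (-1.95137,-4.91200) → (-1.95,-4.91)
v7: (1.5,3.5) → rotate → (1.58389,-3.46284) → ×s → (1.95963,-4.28431) → (1.96,-4.28)
v8: (-5,3) → rotate → (5.58167,1.68670) → ×s → (6.90577,2.08682) → (6.91,2.09)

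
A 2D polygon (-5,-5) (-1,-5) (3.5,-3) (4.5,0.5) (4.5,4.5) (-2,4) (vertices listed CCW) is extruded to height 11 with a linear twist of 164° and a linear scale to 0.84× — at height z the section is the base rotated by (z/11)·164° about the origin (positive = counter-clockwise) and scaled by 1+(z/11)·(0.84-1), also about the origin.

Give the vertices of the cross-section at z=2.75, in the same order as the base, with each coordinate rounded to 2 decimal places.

Cross-section at z=2.75: (-0.47,-6.77) (2.42,-4.25) (4.43,0.03) (2.95,3.20) (0.43,6.09) (-3.97,1.64)

t = z/height = 2.75/11 = 0.25
s = 1 + (scale-1)·z/height = 1 + (0.84-1)·2.75/11 = 0.960000
θ = twist·z/height = 164°·2.75/11 = 41.0000° = 0.715585 rad
cos θ = 0.754710, sin θ = 0.656059 (intermediates below are computed at full precision and shown rounded to 5 d.p.)
v1: (-5,-5) → rotate → (-0.49325,-7.05384) → ×s → (-0.47352,-6.77169) → (-0.47,-6.77)
v2: (-1,-5) → rotate → (2.52559,-4.42961) → ×s → (2.42456,-4.25242) → (2.42,-4.25)
v3: (3.5,-3) → rotate → (4.60966,0.03208) → ×s → (4.42527,0.03079) → (4.43,0.03)
v4: (4.5,0.5) → rotate → (3.06816,3.32962) → ×s → (2.94544,3.19644) → (2.95,3.20)
v5: (4.5,4.5) → rotate → (0.44393,6.34846) → ×s → (0.42617,6.09452) → (0.43,6.09)
v6: (-2,4) → rotate → (-4.13366,1.70672) → ×s → (-3.96831,1.63845) → (-3.97,1.64)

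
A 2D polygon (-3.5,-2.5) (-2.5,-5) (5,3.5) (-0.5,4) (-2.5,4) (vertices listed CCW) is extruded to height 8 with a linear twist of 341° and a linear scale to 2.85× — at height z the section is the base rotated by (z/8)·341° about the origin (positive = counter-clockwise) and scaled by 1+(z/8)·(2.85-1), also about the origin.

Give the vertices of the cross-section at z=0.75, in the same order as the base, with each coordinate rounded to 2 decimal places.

t = z/height = 0.75/8 = 0.09375
s = 1 + (scale-1)·z/height = 1 + (2.85-1)·0.75/8 = 1.173438
θ = twist·z/height = 341°·0.75/8 = 31.9688° = 0.557960 rad
cos θ = 0.848337, sin θ = 0.529457 (intermediates below are computed at full precision and shown rounded to 5 d.p.)
v1: (-3.5,-2.5) → rotate → (-1.64554,-3.97394) → ×s → (-1.93094,-4.66317) → (-1.93,-4.66)
v2: (-2.5,-5) → rotate → (0.52644,-5.56533) → ×s → (0.61775,-6.53056) → (0.62,-6.53)
v3: (5,3.5) → rotate → (2.38859,5.61646) → ×s → (2.80286,6.59057) → (2.80,6.59)
v4: (-0.5,4) → rotate → (-2.54200,3.12862) → ×s → (-2.98287,3.67124) → (-2.98,3.67)
v5: (-2.5,4) → rotate → (-4.23867,2.06971) → ×s → (-4.97381,2.42867) → (-4.97,2.43)

Cross-section at z=0.75: (-1.93,-4.66) (0.62,-6.53) (2.80,6.59) (-2.98,3.67) (-4.97,2.43)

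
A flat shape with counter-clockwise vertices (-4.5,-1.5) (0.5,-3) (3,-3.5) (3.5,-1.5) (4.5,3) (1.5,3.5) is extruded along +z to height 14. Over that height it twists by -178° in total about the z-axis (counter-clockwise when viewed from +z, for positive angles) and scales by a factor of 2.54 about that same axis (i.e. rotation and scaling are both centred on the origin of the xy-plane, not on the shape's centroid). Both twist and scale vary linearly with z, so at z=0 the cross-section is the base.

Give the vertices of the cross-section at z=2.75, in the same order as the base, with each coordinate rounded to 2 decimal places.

t = z/height = 2.75/14 = 0.196429
s = 1 + (scale-1)·z/height = 1 + (2.54-1)·2.75/14 = 1.302500
θ = twist·z/height = -178°·2.75/14 = -34.9643° = -0.610242 rad
cos θ = 0.819509, sin θ = -0.573066 (intermediates below are computed at full precision and shown rounded to 5 d.p.)
v1: (-4.5,-1.5) → rotate → (-4.54739,1.34953) → ×s → (-5.92298,1.75776) → (-5.92,1.76)
v2: (0.5,-3) → rotate → (-1.30944,-2.74506) → ×s → (-1.70555,-3.57544) → (-1.71,-3.58)
v3: (3,-3.5) → rotate → (0.45280,-4.58748) → ×s → (0.58977,-5.97519) → (0.59,-5.98)
v4: (3.5,-1.5) → rotate → (2.00868,-3.23499) → ×s → (2.61631,-4.21358) → (2.62,-4.21)
v5: (4.5,3) → rotate → (5.40699,-0.12027) → ×s → (7.04260,-0.15665) → (7.04,-0.16)
v6: (1.5,3.5) → rotate → (3.23499,2.00868) → ×s → (4.21358,2.61631) → (4.21,2.62)

Cross-section at z=2.75: (-5.92,1.76) (-1.71,-3.58) (0.59,-5.98) (2.62,-4.21) (7.04,-0.16) (4.21,2.62)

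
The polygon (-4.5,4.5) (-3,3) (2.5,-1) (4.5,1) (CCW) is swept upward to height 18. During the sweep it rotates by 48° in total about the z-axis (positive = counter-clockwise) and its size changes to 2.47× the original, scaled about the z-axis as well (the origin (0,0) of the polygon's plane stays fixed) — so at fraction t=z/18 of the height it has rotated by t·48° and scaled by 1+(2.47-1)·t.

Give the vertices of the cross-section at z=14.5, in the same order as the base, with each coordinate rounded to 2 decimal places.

Cross-section at z=14.5: (-13.82,1.53) (-9.21,1.02) (5.63,1.71) (6.31,7.85)

t = z/height = 14.5/18 = 0.805556
s = 1 + (scale-1)·z/height = 1 + (2.47-1)·14.5/18 = 2.184167
θ = twist·z/height = 48°·14.5/18 = 38.6667° = 0.674861 rad
cos θ = 0.780794, sin θ = 0.624789 (intermediates below are computed at full precision and shown rounded to 5 d.p.)
v1: (-4.5,4.5) → rotate → (-6.32512,0.70202) → ×s → (-13.81512,1.53334) → (-13.82,1.53)
v2: (-3,3) → rotate → (-4.21675,0.46802) → ×s → (-9.21008,1.02223) → (-9.21,1.02)
v3: (2.5,-1) → rotate → (2.57677,0.78118) → ×s → (5.62810,1.70622) → (5.63,1.71)
v4: (4.5,1) → rotate → (2.88878,3.59234) → ×s → (6.30959,7.84627) → (6.31,7.85)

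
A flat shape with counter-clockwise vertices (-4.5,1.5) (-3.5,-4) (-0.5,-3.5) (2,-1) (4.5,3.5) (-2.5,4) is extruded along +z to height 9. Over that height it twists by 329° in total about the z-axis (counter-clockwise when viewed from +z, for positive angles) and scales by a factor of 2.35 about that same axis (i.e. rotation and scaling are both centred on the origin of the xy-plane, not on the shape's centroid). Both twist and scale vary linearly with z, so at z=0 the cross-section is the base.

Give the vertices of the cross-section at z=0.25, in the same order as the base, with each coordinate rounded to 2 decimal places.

t = z/height = 0.25/9 = 0.0277778
s = 1 + (scale-1)·z/height = 1 + (2.35-1)·0.25/9 = 1.037500
θ = twist·z/height = 329°·0.25/9 = 9.1389° = 0.159504 rad
cos θ = 0.987306, sin θ = 0.158828 (intermediates below are computed at full precision and shown rounded to 5 d.p.)
v1: (-4.5,1.5) → rotate → (-4.68112,0.76623) → ×s → (-4.85666,0.79497) → (-4.86,0.79)
v2: (-3.5,-4) → rotate → (-2.82026,-4.50512) → ×s → (-2.92602,-4.67407) → (-2.93,-4.67)
v3: (-0.5,-3.5) → rotate → (0.06225,-3.53499) → ×s → (0.06458,-3.66755) → (0.06,-3.67)
v4: (2,-1) → rotate → (2.13344,-0.66965) → ×s → (2.21344,-0.69476) → (2.21,-0.69)
v5: (4.5,3.5) → rotate → (3.88698,4.17030) → ×s → (4.03274,4.32669) → (4.03,4.33)
v6: (-2.5,4) → rotate → (-3.10358,3.55215) → ×s → (-3.21996,3.68536) → (-3.22,3.69)

Cross-section at z=0.25: (-4.86,0.79) (-2.93,-4.67) (0.06,-3.67) (2.21,-0.69) (4.03,4.33) (-3.22,3.69)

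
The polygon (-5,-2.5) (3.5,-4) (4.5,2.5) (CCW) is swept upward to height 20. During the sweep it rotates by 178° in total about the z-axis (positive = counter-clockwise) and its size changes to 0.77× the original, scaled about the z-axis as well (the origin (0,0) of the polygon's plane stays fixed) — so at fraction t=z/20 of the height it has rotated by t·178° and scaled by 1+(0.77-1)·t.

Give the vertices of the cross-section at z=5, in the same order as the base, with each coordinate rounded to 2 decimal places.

t = z/height = 5/20 = 0.25
s = 1 + (scale-1)·z/height = 1 + (0.77-1)·5/20 = 0.942500
θ = twist·z/height = 178°·5/20 = 44.5000° = 0.776672 rad
cos θ = 0.713250, sin θ = 0.700909 (intermediates below are computed at full precision and shown rounded to 5 d.p.)
v1: (-5,-2.5) → rotate → (-1.81398,-5.28767) → ×s → (-1.70968,-4.98363) → (-1.71,-4.98)
v2: (3.5,-4) → rotate → (5.30001,-0.39982) → ×s → (4.99526,-0.37683) → (5.00,-0.38)
v3: (4.5,2.5) → rotate → (1.45735,4.93722) → ×s → (1.37356,4.65333) → (1.37,4.65)

Cross-section at z=5: (-1.71,-4.98) (5.00,-0.38) (1.37,4.65)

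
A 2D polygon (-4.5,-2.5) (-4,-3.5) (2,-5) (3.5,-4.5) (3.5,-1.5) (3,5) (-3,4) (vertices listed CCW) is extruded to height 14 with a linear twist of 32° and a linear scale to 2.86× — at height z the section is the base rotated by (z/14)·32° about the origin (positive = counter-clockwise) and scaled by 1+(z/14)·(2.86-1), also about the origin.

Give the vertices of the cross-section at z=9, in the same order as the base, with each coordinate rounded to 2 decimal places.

Cross-section at z=9: (-7.32,-8.61) (-5.52,-10.28) (7.97,-8.74) (10.67,-6.55) (8.35,-0.38) (2.31,12.59) (-9.25,5.91)

t = z/height = 9/14 = 0.642857
s = 1 + (scale-1)·z/height = 1 + (2.86-1)·9/14 = 2.195714
θ = twist·z/height = 32°·9/14 = 20.5714° = 0.359039 rad
cos θ = 0.936235, sin θ = 0.351375 (intermediates below are computed at full precision and shown rounded to 5 d.p.)
v1: (-4.5,-2.5) → rotate → (-3.33462,-3.92177) → ×s → (-7.32187,-8.61109) → (-7.32,-8.61)
v2: (-4,-3.5) → rotate → (-2.51513,-4.68232) → ×s → (-5.52250,-10.28104) → (-5.52,-10.28)
v3: (2,-5) → rotate → (3.62934,-3.97842) → ×s → (7.96900,-8.73548) → (7.97,-8.74)
v4: (3.5,-4.5) → rotate → (4.85801,-2.98325) → ×s → (10.66680,-6.55035) → (10.67,-6.55)
v5: (3.5,-1.5) → rotate → (3.80388,-0.17454) → ×s → (8.35224,-0.38324) → (8.35,-0.38)
v6: (3,5) → rotate → (1.05183,5.73530) → ×s → (2.30952,12.59308) → (2.31,12.59)
v7: (-3,4) → rotate → (-4.21420,2.69082) → ×s → (-9.25319,5.90826) → (-9.25,5.91)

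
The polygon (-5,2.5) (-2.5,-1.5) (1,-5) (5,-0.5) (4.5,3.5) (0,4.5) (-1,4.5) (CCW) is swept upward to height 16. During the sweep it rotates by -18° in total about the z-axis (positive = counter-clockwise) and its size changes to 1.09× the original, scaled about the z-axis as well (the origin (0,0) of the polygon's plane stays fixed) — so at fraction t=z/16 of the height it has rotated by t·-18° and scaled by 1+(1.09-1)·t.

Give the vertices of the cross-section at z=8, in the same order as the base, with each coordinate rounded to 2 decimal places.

t = z/height = 8/16 = 0.5
s = 1 + (scale-1)·z/height = 1 + (1.09-1)·8/16 = 1.045000
θ = twist·z/height = -18°·8/16 = -9.0000° = -0.157080 rad
cos θ = 0.987688, sin θ = -0.156434 (intermediates below are computed at full precision and shown rounded to 5 d.p.)
v1: (-5,2.5) → rotate → (-4.54736,3.25139) → ×s → (-4.75199,3.39771) → (-4.75,3.40)
v2: (-2.5,-1.5) → rotate → (-2.70387,-1.09045) → ×s → (-2.82555,-1.13952) → (-2.83,-1.14)
v3: (1,-5) → rotate → (0.20552,-5.09488) → ×s → (0.21476,-5.32415) → (0.21,-5.32)
v4: (5,-0.5) → rotate → (4.86022,-1.27602) → ×s → (5.07893,-1.33344) → (5.08,-1.33)
v5: (4.5,3.5) → rotate → (4.99212,2.75295) → ×s → (5.21676,2.87684) → (5.22,2.88)
v6: (0,4.5) → rotate → (0.70396,4.44460) → ×s → (0.73563,4.64460) → (0.74,4.64)
v7: (-1,4.5) → rotate → (-0.28373,4.60103) → ×s → (-0.29650,4.80808) → (-0.30,4.81)

Cross-section at z=8: (-4.75,3.40) (-2.83,-1.14) (0.21,-5.32) (5.08,-1.33) (5.22,2.88) (0.74,4.64) (-0.30,4.81)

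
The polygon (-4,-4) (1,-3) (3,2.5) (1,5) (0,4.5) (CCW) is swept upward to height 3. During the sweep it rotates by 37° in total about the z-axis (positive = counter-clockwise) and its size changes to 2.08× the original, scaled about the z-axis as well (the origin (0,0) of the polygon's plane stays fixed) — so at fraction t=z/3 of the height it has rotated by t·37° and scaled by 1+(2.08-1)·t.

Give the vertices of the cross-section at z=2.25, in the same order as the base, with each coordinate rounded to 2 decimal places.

Cross-section at z=2.25: (-3.04,-9.78) (4.13,-3.96) (2.70,6.53) (-2.61,8.85) (-3.79,7.21)

t = z/height = 2.25/3 = 0.75
s = 1 + (scale-1)·z/height = 1 + (2.08-1)·2.25/3 = 1.810000
θ = twist·z/height = 37°·2.25/3 = 27.7500° = 0.484329 rad
cos θ = 0.884988, sin θ = 0.465615 (intermediates below are computed at full precision and shown rounded to 5 d.p.)
v1: (-4,-4) → rotate → (-1.67749,-5.40241) → ×s → (-3.03626,-9.77836) → (-3.04,-9.78)
v2: (1,-3) → rotate → (2.28183,-2.18935) → ×s → (4.13011,-3.96272) → (4.13,-3.96)
v3: (3,2.5) → rotate → (1.49093,3.60931) → ×s → (2.69858,6.53286) → (2.70,6.53)
v4: (1,5) → rotate → (-1.44308,4.89055) → ×s → (-2.61198,8.85190) → (-2.61,8.85)
v5: (0,4.5) → rotate → (-2.09527,3.98244) → ×s → (-3.79243,7.20822) → (-3.79,7.21)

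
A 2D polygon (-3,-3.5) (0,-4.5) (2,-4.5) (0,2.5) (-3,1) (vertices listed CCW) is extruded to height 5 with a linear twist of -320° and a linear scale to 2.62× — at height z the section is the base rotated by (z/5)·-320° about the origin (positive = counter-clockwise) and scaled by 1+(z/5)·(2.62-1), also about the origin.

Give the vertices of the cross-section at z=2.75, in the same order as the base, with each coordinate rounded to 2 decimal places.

Cross-section at z=2.75: (5.20,7.00) (-0.59,8.49) (-4.37,8.22) (0.33,-4.72) (5.79,-1.49)

t = z/height = 2.75/5 = 0.55
s = 1 + (scale-1)·z/height = 1 + (2.62-1)·2.75/5 = 1.891000
θ = twist·z/height = -320°·2.75/5 = -176.0000° = -3.071779 rad
cos θ = -0.997564, sin θ = -0.069756 (intermediates below are computed at full precision and shown rounded to 5 d.p.)
v1: (-3,-3.5) → rotate → (2.74854,3.70074) → ×s → (5.19750,6.99811) → (5.20,7.00)
v2: (0,-4.5) → rotate → (-0.31390,4.48904) → ×s → (-0.59359,8.48877) → (-0.59,8.49)
v3: (2,-4.5) → rotate → (-2.30903,4.34953) → ×s → (-4.36638,8.22495) → (-4.37,8.22)
v4: (0,2.5) → rotate → (0.17439,-2.49391) → ×s → (0.32977,-4.71598) → (0.33,-4.72)
v5: (-3,1) → rotate → (3.06245,-0.78829) → ×s → (5.79109,-1.49067) → (5.79,-1.49)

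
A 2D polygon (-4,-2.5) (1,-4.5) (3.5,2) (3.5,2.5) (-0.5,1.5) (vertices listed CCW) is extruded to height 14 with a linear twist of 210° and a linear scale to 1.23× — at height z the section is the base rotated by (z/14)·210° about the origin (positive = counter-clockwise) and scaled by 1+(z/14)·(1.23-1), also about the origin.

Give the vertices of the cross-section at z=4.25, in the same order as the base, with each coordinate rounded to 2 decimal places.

t = z/height = 4.25/14 = 0.303571
s = 1 + (scale-1)·z/height = 1 + (1.23-1)·4.25/14 = 1.069821
θ = twist·z/height = 210°·4.25/14 = 63.7500° = 1.112647 rad
cos θ = 0.442289, sin θ = 0.896873 (intermediates below are computed at full precision and shown rounded to 5 d.p.)
v1: (-4,-2.5) → rotate → (0.47303,-4.69321) → ×s → (0.50605,-5.02090) → (0.51,-5.02)
v2: (1,-4.5) → rotate → (4.47822,-1.09343) → ×s → (4.79089,-1.16977) → (4.79,-1.17)
v3: (3.5,2) → rotate → (-0.24574,4.02363) → ×s → (-0.26289,4.30457) → (-0.26,4.30)
v4: (3.5,2.5) → rotate → (-0.69417,4.24478) → ×s → (-0.74264,4.54115) → (-0.74,4.54)
v5: (-0.5,1.5) → rotate → (-1.56645,0.21500) → ×s → (-1.67583,0.23001) → (-1.68,0.23)

Cross-section at z=4.25: (0.51,-5.02) (4.79,-1.17) (-0.26,4.30) (-0.74,4.54) (-1.68,0.23)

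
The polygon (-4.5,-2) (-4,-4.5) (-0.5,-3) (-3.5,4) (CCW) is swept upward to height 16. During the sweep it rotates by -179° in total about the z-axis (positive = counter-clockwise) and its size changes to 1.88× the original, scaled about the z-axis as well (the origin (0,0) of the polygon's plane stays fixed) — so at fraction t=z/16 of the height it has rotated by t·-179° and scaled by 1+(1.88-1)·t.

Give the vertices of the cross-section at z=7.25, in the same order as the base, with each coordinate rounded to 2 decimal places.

t = z/height = 7.25/16 = 0.453125
s = 1 + (scale-1)·z/height = 1 + (1.88-1)·7.25/16 = 1.398750
θ = twist·z/height = -179°·7.25/16 = -81.1094° = -1.415626 rad
cos θ = 0.154549, sin θ = -0.987985 (intermediates below are computed at full precision and shown rounded to 5 d.p.)
v1: (-4.5,-2) → rotate → (-2.67144,4.13684) → ×s → (-3.73668,5.78640) → (-3.74,5.79)
v2: (-4,-4.5) → rotate → (-5.06413,3.25647) → ×s → (-7.08345,4.55499) → (-7.08,4.55)
v3: (-0.5,-3) → rotate → (-3.04123,0.03035) → ×s → (-4.25392,0.04245) → (-4.25,0.04)
v4: (-3.5,4) → rotate → (3.41102,4.07614) → ×s → (4.77116,5.70151) → (4.77,5.70)

Cross-section at z=7.25: (-3.74,5.79) (-7.08,4.55) (-4.25,0.04) (4.77,5.70)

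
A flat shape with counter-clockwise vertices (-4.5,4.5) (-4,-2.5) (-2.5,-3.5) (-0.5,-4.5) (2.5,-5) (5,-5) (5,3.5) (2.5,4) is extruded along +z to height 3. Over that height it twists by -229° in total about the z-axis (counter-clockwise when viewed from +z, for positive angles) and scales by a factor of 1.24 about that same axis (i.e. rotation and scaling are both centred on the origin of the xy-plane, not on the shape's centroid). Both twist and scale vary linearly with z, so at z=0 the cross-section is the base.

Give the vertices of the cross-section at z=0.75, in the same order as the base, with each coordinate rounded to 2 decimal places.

t = z/height = 0.75/3 = 0.25
s = 1 + (scale-1)·z/height = 1 + (1.24-1)·0.75/3 = 1.060000
θ = twist·z/height = -229°·0.75/3 = -57.2500° = -0.999201 rad
cos θ = 0.540974, sin θ = -0.841039 (intermediates below are computed at full precision and shown rounded to 5 d.p.)
v1: (-4.5,4.5) → rotate → (1.35029,6.21906) → ×s → (1.43131,6.59220) → (1.43,6.59)
v2: (-4,-2.5) → rotate → (-4.26650,2.01172) → ×s → (-4.52249,2.13242) → (-4.52,2.13)
v3: (-2.5,-3.5) → rotate → (-4.29607,0.20919) → ×s → (-4.55384,0.22174) → (-4.55,0.22)
v4: (-0.5,-4.5) → rotate → (-4.05516,-2.01387) → ×s → (-4.29847,-2.13470) → (-4.30,-2.13)
v5: (2.5,-5) → rotate → (-2.85276,-4.80747) → ×s → (-3.02392,-5.09592) → (-3.02,-5.10)
v6: (5,-5) → rotate → (-1.50032,-6.91007) → ×s → (-1.59034,-7.32467) → (-1.59,-7.32)
v7: (5,3.5) → rotate → (5.64851,-2.31178) → ×s → (5.98742,-2.45049) → (5.99,-2.45)
v8: (2.5,4) → rotate → (4.71659,0.06130) → ×s → (4.99959,0.06498) → (5.00,0.06)

Cross-section at z=0.75: (1.43,6.59) (-4.52,2.13) (-4.55,0.22) (-4.30,-2.13) (-3.02,-5.10) (-1.59,-7.32) (5.99,-2.45) (5.00,0.06)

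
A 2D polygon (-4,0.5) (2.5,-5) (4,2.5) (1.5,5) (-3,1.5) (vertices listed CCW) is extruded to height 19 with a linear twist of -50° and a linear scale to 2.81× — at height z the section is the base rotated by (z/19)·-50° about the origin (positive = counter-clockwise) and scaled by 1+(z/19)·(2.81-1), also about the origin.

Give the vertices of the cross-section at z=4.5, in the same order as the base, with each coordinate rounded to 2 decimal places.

t = z/height = 4.5/19 = 0.236842
s = 1 + (scale-1)·z/height = 1 + (2.81-1)·4.5/19 = 1.428684
θ = twist·z/height = -50°·4.5/19 = -11.8421° = -0.206684 rad
cos θ = 0.978717, sin θ = -0.205215 (intermediates below are computed at full precision and shown rounded to 5 d.p.)
v1: (-4,0.5) → rotate → (-3.81226,1.31022) → ×s → (-5.44652,1.87189) → (-5.45,1.87)
v2: (2.5,-5) → rotate → (1.42072,-5.40662) → ×s → (2.02975,-7.72436) → (2.03,-7.72)
v3: (4,2.5) → rotate → (4.42791,1.62593) → ×s → (6.32608,2.32294) → (6.33,2.32)
v4: (1.5,5) → rotate → (2.49415,4.58576) → ×s → (3.56336,6.55160) → (3.56,6.55)
v5: (-3,1.5) → rotate → (-2.62833,2.08372) → ×s → (-3.75505,2.97698) → (-3.76,2.98)

Cross-section at z=4.5: (-5.45,1.87) (2.03,-7.72) (6.33,2.32) (3.56,6.55) (-3.76,2.98)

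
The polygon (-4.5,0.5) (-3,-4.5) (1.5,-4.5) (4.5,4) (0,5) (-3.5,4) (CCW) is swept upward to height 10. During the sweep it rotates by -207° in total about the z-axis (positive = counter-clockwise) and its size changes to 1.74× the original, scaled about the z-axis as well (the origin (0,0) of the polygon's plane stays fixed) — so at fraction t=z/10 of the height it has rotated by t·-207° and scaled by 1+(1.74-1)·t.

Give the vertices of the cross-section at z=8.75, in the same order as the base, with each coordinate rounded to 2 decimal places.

Cross-section at z=8.75: (7.40,-0.97) (5.09,7.32) (-2.33,7.46) (-7.54,-6.44) (-0.16,-8.24) (5.64,-6.70)

t = z/height = 8.75/10 = 0.875
s = 1 + (scale-1)·z/height = 1 + (1.74-1)·8.75/10 = 1.647500
θ = twist·z/height = -207°·8.75/10 = -181.1250° = -3.161228 rad
cos θ = -0.999807, sin θ = 0.019634 (intermediates below are computed at full precision and shown rounded to 5 d.p.)
v1: (-4.5,0.5) → rotate → (4.48932,-0.58826) → ×s → (7.39615,-0.96915) → (7.40,-0.97)
v2: (-3,-4.5) → rotate → (3.08777,4.44023) → ×s → (5.08711,7.31528) → (5.09,7.32)
v3: (1.5,-4.5) → rotate → (-1.41136,4.52858) → ×s → (-2.32521,7.46084) → (-2.33,7.46)
v4: (4.5,4) → rotate → (-4.57767,-3.91088) → ×s → (-7.54171,-6.44317) → (-7.54,-6.44)
v5: (0,5) → rotate → (-0.09817,-4.99904) → ×s → (-0.16173,-8.23591) → (-0.16,-8.24)
v6: (-3.5,4) → rotate → (3.42079,-4.06795) → ×s → (5.63575,-6.70194) → (5.64,-6.70)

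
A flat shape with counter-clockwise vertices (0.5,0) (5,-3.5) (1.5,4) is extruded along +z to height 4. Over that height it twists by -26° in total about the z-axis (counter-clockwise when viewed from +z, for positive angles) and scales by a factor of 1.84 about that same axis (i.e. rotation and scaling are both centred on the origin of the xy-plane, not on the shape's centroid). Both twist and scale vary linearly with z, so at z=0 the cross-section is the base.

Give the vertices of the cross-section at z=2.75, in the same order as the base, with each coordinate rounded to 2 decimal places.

Cross-section at z=2.75: (0.75,-0.24) (5.81,-7.68) (4.19,5.28)

t = z/height = 2.75/4 = 0.6875
s = 1 + (scale-1)·z/height = 1 + (1.84-1)·2.75/4 = 1.577500
θ = twist·z/height = -26°·2.75/4 = -17.8750° = -0.311978 rad
cos θ = 0.951728, sin θ = -0.306941 (intermediates below are computed at full precision and shown rounded to 5 d.p.)
v1: (0.5,0) → rotate → (0.47586,-0.15347) → ×s → (0.75068,-0.24210) → (0.75,-0.24)
v2: (5,-3.5) → rotate → (3.68435,-4.86576) → ×s → (5.81206,-7.67573) → (5.81,-7.68)
v3: (1.5,4) → rotate → (2.65536,3.34650) → ×s → (4.18883,5.27911) → (4.19,5.28)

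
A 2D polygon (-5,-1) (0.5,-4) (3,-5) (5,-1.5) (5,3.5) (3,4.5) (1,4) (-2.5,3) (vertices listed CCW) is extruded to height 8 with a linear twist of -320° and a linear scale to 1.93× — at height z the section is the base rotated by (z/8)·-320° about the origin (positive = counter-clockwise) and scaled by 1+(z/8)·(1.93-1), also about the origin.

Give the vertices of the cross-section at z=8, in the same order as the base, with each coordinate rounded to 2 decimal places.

t = z/height = 8/8 = 1
s = 1 + (scale-1)·z/height = 1 + (1.93-1)·8/8 = 1.930000
θ = twist·z/height = -320°·8/8 = -320.0000° = -5.585054 rad
cos θ = 0.766044, sin θ = 0.642788 (intermediates below are computed at full precision and shown rounded to 5 d.p.)
v1: (-5,-1) → rotate → (-3.18743,-3.97998) → ×s → (-6.15175,-7.68137) → (-6.15,-7.68)
v2: (0.5,-4) → rotate → (2.95417,-2.74278) → ×s → (5.70155,-5.29357) → (5.70,-5.29)
v3: (3,-5) → rotate → (5.51207,-1.90186) → ×s → (10.63830,-3.67059) → (10.64,-3.67)
v4: (5,-1.5) → rotate → (4.79440,2.06487) → ×s → (9.25320,3.98520) → (9.25,3.99)
v5: (5,3.5) → rotate → (1.58047,5.89509) → ×s → (3.05030,11.37753) → (3.05,11.38)
v6: (3,4.5) → rotate → (-0.59441,5.37556) → ×s → (-1.14721,10.37484) → (-1.15,10.37)
v7: (1,4) → rotate → (-1.80511,3.70697) → ×s → (-3.48385,7.15444) → (-3.48,7.15)
v8: (-2.5,3) → rotate → (-3.84347,0.69116) → ×s → (-7.41790,1.33395) → (-7.42,1.33)

Cross-section at z=8: (-6.15,-7.68) (5.70,-5.29) (10.64,-3.67) (9.25,3.99) (3.05,11.38) (-1.15,10.37) (-3.48,7.15) (-7.42,1.33)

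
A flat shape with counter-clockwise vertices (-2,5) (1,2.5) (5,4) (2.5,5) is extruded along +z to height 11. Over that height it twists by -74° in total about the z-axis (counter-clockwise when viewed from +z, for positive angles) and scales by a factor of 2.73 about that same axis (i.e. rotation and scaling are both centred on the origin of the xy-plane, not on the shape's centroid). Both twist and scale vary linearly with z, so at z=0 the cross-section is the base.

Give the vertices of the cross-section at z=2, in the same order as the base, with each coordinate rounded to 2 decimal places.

Cross-section at z=2: (-1.03,7.00) (2.04,2.89) (7.62,3.58) (4.73,5.63)

t = z/height = 2/11 = 0.181818
s = 1 + (scale-1)·z/height = 1 + (2.73-1)·2/11 = 1.314545
θ = twist·z/height = -74°·2/11 = -13.4545° = -0.234826 rad
cos θ = 0.972555, sin θ = -0.232674 (intermediates below are computed at full precision and shown rounded to 5 d.p.)
v1: (-2,5) → rotate → (-0.78174,5.32812) → ×s → (-1.02763,7.00406) → (-1.03,7.00)
v2: (1,2.5) → rotate → (1.55424,2.19871) → ×s → (2.04312,2.89031) → (2.04,2.89)
v3: (5,4) → rotate → (5.79347,2.72685) → ×s → (7.61578,3.58457) → (7.62,3.58)
v4: (2.5,5) → rotate → (3.59476,4.28109) → ×s → (4.72547,5.62769) → (4.73,5.63)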